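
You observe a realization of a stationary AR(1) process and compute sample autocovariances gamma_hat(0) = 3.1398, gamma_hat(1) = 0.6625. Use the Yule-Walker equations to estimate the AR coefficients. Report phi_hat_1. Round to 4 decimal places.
\hat\phi_{1} = 0.2110

The Yule-Walker equations for an AR(p) process read, in matrix form,
  Gamma_p phi = r_p,   with   (Gamma_p)_{ij} = gamma(|i - j|),
                       (r_p)_i = gamma(i),   i,j = 1..p.
Substitute the sample gammas (Toeplitz matrix and right-hand side of size 1):
  Gamma_p = [[3.1398]]
  r_p     = [0.6625]
With p = 1 this is the single equation gamma(0) phi_1 = gamma(1):
  phi_hat_1 = gamma(1) / gamma(0) = 0.6625 / 3.1398 = 0.2110.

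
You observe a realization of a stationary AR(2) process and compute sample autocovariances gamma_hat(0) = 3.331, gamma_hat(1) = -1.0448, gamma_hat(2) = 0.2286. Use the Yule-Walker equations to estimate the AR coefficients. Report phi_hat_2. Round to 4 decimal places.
\hat\phi_{2} = -0.0330

The Yule-Walker equations for an AR(p) process read, in matrix form,
  Gamma_p phi = r_p,   with   (Gamma_p)_{ij} = gamma(|i - j|),
                       (r_p)_i = gamma(i),   i,j = 1..p.
Substitute the sample gammas (Toeplitz matrix and right-hand side of size 2):
  Gamma_p = [[3.331, -1.0448], [-1.0448, 3.331]]
  r_p     = [-1.0448, 0.2286]
Written out:
  3.331 phi_1 - 1.0448 phi_2 = -1.0448
  -1.0448 phi_1 + 3.331 phi_2 = 0.2286
Solve by Cramer's rule:
  det = gamma(0)^2 - gamma(1)^2 = (3.331)^2 - (-1.0448)^2 = 11.095561 - 1.09160704 = 10.00395396
  phi_hat_1 = [gamma(1) gamma(0) - gamma(1) gamma(2)] / det = [(-1.0448)(3.331) - (-1.0448)(0.2286)] / 10.00395396 = -3.24138752 / 10.00395396 = -0.324
  phi_hat_2 = [gamma(0) gamma(2) - gamma(1)^2] / det = [(3.331)(0.2286) - (-1.0448)^2] / 10.00395396 = -0.33014044 / 10.00395396 = -0.033
So phi_hat = [-0.3240, -0.0330].
Therefore phi_hat_2 = -0.0330.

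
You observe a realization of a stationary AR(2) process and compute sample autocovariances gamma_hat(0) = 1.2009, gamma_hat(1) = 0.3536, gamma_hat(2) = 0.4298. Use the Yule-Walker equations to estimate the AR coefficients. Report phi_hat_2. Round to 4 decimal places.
\hat\phi_{2} = 0.2969

The Yule-Walker equations for an AR(p) process read, in matrix form,
  Gamma_p phi = r_p,   with   (Gamma_p)_{ij} = gamma(|i - j|),
                       (r_p)_i = gamma(i),   i,j = 1..p.
Substitute the sample gammas (Toeplitz matrix and right-hand side of size 2):
  Gamma_p = [[1.2009, 0.3536], [0.3536, 1.2009]]
  r_p     = [0.3536, 0.4298]
Written out:
  1.2009 phi_1 + 0.3536 phi_2 = 0.3536
  0.3536 phi_1 + 1.2009 phi_2 = 0.4298
Solve by Cramer's rule:
  det = gamma(0)^2 - gamma(1)^2 = (1.2009)^2 - (0.3536)^2 = 1.44216081 - 0.12503296 = 1.31712785
  phi_hat_1 = [gamma(1) gamma(0) - gamma(1) gamma(2)] / det = [(0.3536)(1.2009) - (0.3536)(0.4298)] / 1.31712785 = 0.27266096 / 1.31712785 = 0.207
  phi_hat_2 = [gamma(0) gamma(2) - gamma(1)^2] / det = [(1.2009)(0.4298) - (0.3536)^2] / 1.31712785 = 0.39111386 / 1.31712785 = 0.2969
So phi_hat = [0.2070, 0.2969].
Therefore phi_hat_2 = 0.2969.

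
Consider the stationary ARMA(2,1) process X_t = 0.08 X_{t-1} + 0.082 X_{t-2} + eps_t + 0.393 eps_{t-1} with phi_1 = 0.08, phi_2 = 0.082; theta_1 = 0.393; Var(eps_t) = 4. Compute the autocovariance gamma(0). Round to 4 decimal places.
\gamma(0) = 4.9626

Multiply the model equation by X_{t-k} and take expectations. With theta_0 = psi_0 = 1 and psi_j the MA(infinity) weights, this gives
  gamma(k) - sum_i phi_i gamma(k-i) = c_k,
  c_k = sigma^2 * sum_{j=k..q} theta_j psi_{j-k}   (c_k = 0 for k > q),
using gamma(-m) = gamma(m).
psi-weights needed (psi_j = theta_j + sum_i phi_i psi_{j-i}):
  psi_1 = theta_1 + phi_1 = 0.393 + (0.08) = 0.473
Right-hand sides:
  c_0 = sigma^2 (1 + theta_1 psi_1) = 4 * (1 + (0.393)(0.473)) = 4 * 1.185889 = 4.743556
  c_1 = sigma^2 theta_1 = 4 * (0.393) = 1.572
  c_2 = 0
Equations for k = 0, 1, 2 (AR order 2, c_2 = 0):
  (E0) gamma(0) = phi_1 gamma(1) + phi_2 gamma(2) + c_0
  (E1) gamma(1) = phi_1 gamma(0) + phi_2 gamma(1) + c_1
  (E2) gamma(2) = phi_1 gamma(1) + phi_2 gamma(0)
From (E1): gamma(1) = A gamma(0) + B with
  A = phi_1 / (1 - phi_2) = 0.08 / 0.918 = 0.087146,   B = c_1 / (1 - phi_2) = 1.572 / 0.918 = 1.712418.
Insert (E2) into (E0): gamma(0) (1 - phi_2^2) = phi_1 (1 + phi_2) gamma(1) + c_0.
  phi_1 (1 + phi_2) = (0.08)(1.082) = 0.08656,   1 - phi_2^2 = 0.993276.
Replace gamma(1) by A gamma(0) + B and collect gamma(0):
  gamma(0) [0.993276 - (0.08656)(0.087146)] = (0.08656)(1.712418) + 4.743556
  gamma(0) * 0.985733 = 4.891783
  gamma(0) = 4.891783 / 0.985733 = 4.962586.
Therefore gamma(0) = 4.9626 (to 4 decimal places).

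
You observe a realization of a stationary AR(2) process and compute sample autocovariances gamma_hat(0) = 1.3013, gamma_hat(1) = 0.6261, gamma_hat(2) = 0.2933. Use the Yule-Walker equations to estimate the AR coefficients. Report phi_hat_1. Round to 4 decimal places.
\hat\phi_{1} = 0.4850

The Yule-Walker equations for an AR(p) process read, in matrix form,
  Gamma_p phi = r_p,   with   (Gamma_p)_{ij} = gamma(|i - j|),
                       (r_p)_i = gamma(i),   i,j = 1..p.
Substitute the sample gammas (Toeplitz matrix and right-hand side of size 2):
  Gamma_p = [[1.3013, 0.6261], [0.6261, 1.3013]]
  r_p     = [0.6261, 0.2933]
Written out:
  1.3013 phi_1 + 0.6261 phi_2 = 0.6261
  0.6261 phi_1 + 1.3013 phi_2 = 0.2933
Solve by Cramer's rule:
  det = gamma(0)^2 - gamma(1)^2 = (1.3013)^2 - (0.6261)^2 = 1.69338169 - 0.39200121 = 1.30138048
  phi_hat_1 = [gamma(1) gamma(0) - gamma(1) gamma(2)] / det = [(0.6261)(1.3013) - (0.6261)(0.2933)] / 1.30138048 = 0.6311088 / 1.30138048 = 0.485
  phi_hat_2 = [gamma(0) gamma(2) - gamma(1)^2] / det = [(1.3013)(0.2933) - (0.6261)^2] / 1.30138048 = -0.01032992 / 1.30138048 = -0.0079
So phi_hat = [0.4850, -0.0079].
Therefore phi_hat_1 = 0.4850.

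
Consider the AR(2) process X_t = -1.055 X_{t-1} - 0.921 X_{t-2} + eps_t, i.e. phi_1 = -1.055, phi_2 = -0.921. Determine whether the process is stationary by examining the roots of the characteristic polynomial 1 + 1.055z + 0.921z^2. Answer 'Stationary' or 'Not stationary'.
\text{Stationary}

The AR(p) characteristic polynomial is P(z) = 1 + 1.055z + 0.921z^2.
Stationarity requires all roots to lie outside the unit circle, i.e. |z| > 1 for every root.
Set 1 + (1.055) z + (0.921) z^2 = 0, i.e. a z^2 + b z + c = 0 with a = 0.921, b = 1.055, c = 1.
Discriminant D = b^2 - 4ac = (1.055)^2 - 4*(0.921)*1 = 1.113025 - (3.684) = -2.570975.
D < 0, so the roots are the complex-conjugate pair z = (-b +/- i sqrt(-D)) / (2a) = -0.5727 +/- 0.8705i.
For a conjugate pair |z|^2 = z * conj(z) = (product of roots) = c/a = 1/(0.921) = 1.085776, so |z| = sqrt(1.085776) = 1.042 for both roots.
Moduli of all roots: 1.0420, 1.0420.
All moduli strictly greater than 1? Yes.
Verdict: Stationary.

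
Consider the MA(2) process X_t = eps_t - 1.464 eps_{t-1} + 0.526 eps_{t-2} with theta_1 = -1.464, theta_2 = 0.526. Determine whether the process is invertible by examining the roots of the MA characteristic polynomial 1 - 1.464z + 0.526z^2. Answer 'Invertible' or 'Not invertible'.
\text{Invertible}

The MA(q) characteristic polynomial is P(z) = 1 - 1.464z + 0.526z^2.
Invertibility requires all roots to lie outside the unit circle, i.e. |z| > 1 for every root.
Set 1 + (-1.464) z + (0.526) z^2 = 0, i.e. a z^2 + b z + c = 0 with a = 0.526, b = -1.464, c = 1.
Discriminant D = b^2 - 4ac = (-1.464)^2 - 4*(0.526)*1 = 2.143296 - (2.104) = 0.039296.
D >= 0, so the roots are real: z = (-b +/- sqrt(D)) / (2a) = (1.464 +/- 0.198232) / (1.052).
  z_1 = (1.464 + 0.198232) / (1.052) = 1.5801,   |z_1| = 1.5801.
  z_2 = (1.464 - 0.198232) / (1.052) = 1.2032,   |z_2| = 1.2032.
Moduli of all roots: 1.5801, 1.2032.
All moduli strictly greater than 1? Yes.
Verdict: Invertible.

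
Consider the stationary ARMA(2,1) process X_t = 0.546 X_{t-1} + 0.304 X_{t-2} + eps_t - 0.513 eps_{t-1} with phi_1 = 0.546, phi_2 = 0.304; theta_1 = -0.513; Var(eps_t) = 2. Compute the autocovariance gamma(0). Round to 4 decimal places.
\gamma(0) = 2.6260

Multiply the model equation by X_{t-k} and take expectations. With theta_0 = psi_0 = 1 and psi_j the MA(infinity) weights, this gives
  gamma(k) - sum_i phi_i gamma(k-i) = c_k,
  c_k = sigma^2 * sum_{j=k..q} theta_j psi_{j-k}   (c_k = 0 for k > q),
using gamma(-m) = gamma(m).
psi-weights needed (psi_j = theta_j + sum_i phi_i psi_{j-i}):
  psi_1 = theta_1 + phi_1 = -0.513 + (0.546) = 0.033
Right-hand sides:
  c_0 = sigma^2 (1 + theta_1 psi_1) = 2 * (1 + (-0.513)(0.033)) = 2 * 0.983071 = 1.966142
  c_1 = sigma^2 theta_1 = 2 * (-0.513) = -1.026
  c_2 = 0
Equations for k = 0, 1, 2 (AR order 2, c_2 = 0):
  (E0) gamma(0) = phi_1 gamma(1) + phi_2 gamma(2) + c_0
  (E1) gamma(1) = phi_1 gamma(0) + phi_2 gamma(1) + c_1
  (E2) gamma(2) = phi_1 gamma(1) + phi_2 gamma(0)
From (E1): gamma(1) = A gamma(0) + B with
  A = phi_1 / (1 - phi_2) = 0.546 / 0.696 = 0.784483,   B = c_1 / (1 - phi_2) = -1.026 / 0.696 = -1.474138.
Insert (E2) into (E0): gamma(0) (1 - phi_2^2) = phi_1 (1 + phi_2) gamma(1) + c_0.
  phi_1 (1 + phi_2) = (0.546)(1.304) = 0.711984,   1 - phi_2^2 = 0.907584.
Replace gamma(1) by A gamma(0) + B and collect gamma(0):
  gamma(0) [0.907584 - (0.711984)(0.784483)] = (0.711984)(-1.474138) + 1.966142
  gamma(0) * 0.349045 = 0.916579
  gamma(0) = 0.916579 / 0.349045 = 2.625965.
Therefore gamma(0) = 2.6260 (to 4 decimal places).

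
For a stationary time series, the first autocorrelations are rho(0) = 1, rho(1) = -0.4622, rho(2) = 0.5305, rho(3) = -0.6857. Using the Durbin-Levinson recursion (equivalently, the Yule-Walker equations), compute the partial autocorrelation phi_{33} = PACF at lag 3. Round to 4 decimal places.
\phi_{33} = -0.5360

The PACF at lag k is phi_{kk}, the last component of the solution
to the Yule-Walker system G_k phi = r_k where
  (G_k)_{ij} = rho(|i - j|), (r_k)_i = rho(i), i,j = 1..k.
Equivalently, Durbin-Levinson gives phi_{kk} iteratively:
  phi_{11} = rho(1)
  phi_{kk} = [rho(k) - sum_{j=1..k-1} phi_{k-1,j} rho(k-j)]
            / [1 - sum_{j=1..k-1} phi_{k-1,j} rho(j)],
  phi_{k,j} = phi_{k-1,j} - phi_{kk} phi_{k-1,k-j},  j = 1..k-1.
Step k = 1:
  phi_11 = rho(1) = -0.4622.
Step k = 2:
  phi_22 = [rho(2) - phi_11 rho(1)] / [1 - phi_11 rho(1)] = [0.5305 - (-0.4622)(-0.4622)] / [1 - (-0.4622)(-0.4622)]
         = 0.31687116 / 0.78637116 = 0.402954.
  Update: phi_21 = phi_11 - phi_22 phi_11 = -0.4622 - (0.402954)(-0.4622) = -0.275955.
Step k = 3:
  phi_33 = [rho(3) - phi_21 rho(2) - phi_22 rho(1)] / [1 - phi_21 rho(1) - phi_22 rho(2)]
    numerator   = -0.6857 - (-0.275955)(0.5305) - (0.402954)(-0.4622) = -0.35306078
    denominator = 1 - (-0.275955)(-0.4622) - (0.402954)(0.5305) = 0.65868676
  phi_33 = -0.35306078 / 0.65868676 = -0.536.
Therefore phi_{33} = -0.5360.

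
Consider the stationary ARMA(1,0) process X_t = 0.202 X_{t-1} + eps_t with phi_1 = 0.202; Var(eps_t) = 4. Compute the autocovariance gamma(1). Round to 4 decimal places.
\gamma(1) = 0.8424

Multiply the model equation by X_{t-k} and take expectations. With theta_0 = psi_0 = 1 and psi_j the MA(infinity) weights, this gives
  gamma(k) - sum_i phi_i gamma(k-i) = c_k,
  c_k = sigma^2 * sum_{j=k..q} theta_j psi_{j-k}   (c_k = 0 for k > q),
using gamma(-m) = gamma(m).
Pure AR (q = 0): c_0 = sigma^2 = 4, c_k = 0 for k >= 1.
Equations for k = 0 and k = 1 (AR order 1):
  gamma(0) = phi_1 gamma(1) + c_0
  gamma(1) = phi_1 gamma(0) + c_1
Substituting the second into the first: gamma(0) (1 - phi_1^2) = c_0 + phi_1 c_1, so
  gamma(0) = c_0 / (1 - phi_1^2) = 4 / (1 - (0.202)^2) = 4 / 0.959196 = 4.170159.
  gamma(1) = phi_1 gamma(0) = (0.202)(4.170159) = 0.842372.
Therefore gamma(1) = 0.8424 (to 4 decimal places).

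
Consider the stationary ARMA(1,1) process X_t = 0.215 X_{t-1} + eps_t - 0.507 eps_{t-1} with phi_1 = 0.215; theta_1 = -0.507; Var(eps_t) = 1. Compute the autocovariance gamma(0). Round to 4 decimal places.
\gamma(0) = 1.0894

Multiply the model equation by X_{t-k} and take expectations. With theta_0 = psi_0 = 1 and psi_j the MA(infinity) weights, this gives
  gamma(k) - sum_i phi_i gamma(k-i) = c_k,
  c_k = sigma^2 * sum_{j=k..q} theta_j psi_{j-k}   (c_k = 0 for k > q),
using gamma(-m) = gamma(m).
psi-weights needed (psi_j = theta_j + sum_i phi_i psi_{j-i}):
  psi_1 = theta_1 + phi_1 = -0.507 + (0.215) = -0.292
Right-hand sides:
  c_0 = sigma^2 (1 + theta_1 psi_1) = 1 * (1 + (-0.507)(-0.292)) = 1 * 1.148044 = 1.148044
  c_1 = sigma^2 theta_1 = 1 * (-0.507) = -0.507
  c_2 = 0
Equations for k = 0 and k = 1 (AR order 1):
  gamma(0) = phi_1 gamma(1) + c_0
  gamma(1) = phi_1 gamma(0) + c_1
Substituting the second into the first: gamma(0) (1 - phi_1^2) = c_0 + phi_1 c_1, so
  gamma(0) = (c_0 + phi_1 c_1) / (1 - phi_1^2) = (1.148044 + (0.215)(-0.507)) / (1 - (0.215)^2) = 1.039039 / 0.953775 = 1.089396.
Therefore gamma(0) = 1.0894 (to 4 decimal places).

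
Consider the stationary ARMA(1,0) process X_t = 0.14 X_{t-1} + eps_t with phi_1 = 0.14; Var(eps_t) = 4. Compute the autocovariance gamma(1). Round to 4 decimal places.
\gamma(1) = 0.5712

Multiply the model equation by X_{t-k} and take expectations. With theta_0 = psi_0 = 1 and psi_j the MA(infinity) weights, this gives
  gamma(k) - sum_i phi_i gamma(k-i) = c_k,
  c_k = sigma^2 * sum_{j=k..q} theta_j psi_{j-k}   (c_k = 0 for k > q),
using gamma(-m) = gamma(m).
Pure AR (q = 0): c_0 = sigma^2 = 4, c_k = 0 for k >= 1.
Equations for k = 0 and k = 1 (AR order 1):
  gamma(0) = phi_1 gamma(1) + c_0
  gamma(1) = phi_1 gamma(0) + c_1
Substituting the second into the first: gamma(0) (1 - phi_1^2) = c_0 + phi_1 c_1, so
  gamma(0) = c_0 / (1 - phi_1^2) = 4 / (1 - (0.14)^2) = 4 / 0.9804 = 4.079967.
  gamma(1) = phi_1 gamma(0) = (0.14)(4.079967) = 0.571195.
Therefore gamma(1) = 0.5712 (to 4 decimal places).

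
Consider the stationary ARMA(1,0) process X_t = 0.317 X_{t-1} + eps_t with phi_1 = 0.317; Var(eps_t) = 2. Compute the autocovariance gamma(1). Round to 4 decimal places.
\gamma(1) = 0.7048

Multiply the model equation by X_{t-k} and take expectations. With theta_0 = psi_0 = 1 and psi_j the MA(infinity) weights, this gives
  gamma(k) - sum_i phi_i gamma(k-i) = c_k,
  c_k = sigma^2 * sum_{j=k..q} theta_j psi_{j-k}   (c_k = 0 for k > q),
using gamma(-m) = gamma(m).
Pure AR (q = 0): c_0 = sigma^2 = 2, c_k = 0 for k >= 1.
Equations for k = 0 and k = 1 (AR order 1):
  gamma(0) = phi_1 gamma(1) + c_0
  gamma(1) = phi_1 gamma(0) + c_1
Substituting the second into the first: gamma(0) (1 - phi_1^2) = c_0 + phi_1 c_1, so
  gamma(0) = c_0 / (1 - phi_1^2) = 2 / (1 - (0.317)^2) = 2 / 0.899511 = 2.22343.
  gamma(1) = phi_1 gamma(0) = (0.317)(2.22343) = 0.704827.
Therefore gamma(1) = 0.7048 (to 4 decimal places).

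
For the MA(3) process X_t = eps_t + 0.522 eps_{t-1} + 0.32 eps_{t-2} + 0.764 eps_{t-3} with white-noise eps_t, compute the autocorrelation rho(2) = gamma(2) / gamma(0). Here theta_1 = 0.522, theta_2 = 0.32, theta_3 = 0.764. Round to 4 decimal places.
\rho(2) = 0.3670

For an MA(q) process with theta_0 = 1, the autocovariance is
  gamma(k) = sigma^2 * sum_{i=0..q-k} theta_i * theta_{i+k},
and rho(k) = gamma(k) / gamma(0). Sigma^2 cancels.
  numerator   = (1)*(0.32) + (0.522)*(0.764) = 0.718808.
  denominator = (1)^2 + (0.522)^2 + (0.32)^2 + (0.764)^2 = 1.95858.
  rho(2) = 0.718808 / 1.95858 = 0.3670.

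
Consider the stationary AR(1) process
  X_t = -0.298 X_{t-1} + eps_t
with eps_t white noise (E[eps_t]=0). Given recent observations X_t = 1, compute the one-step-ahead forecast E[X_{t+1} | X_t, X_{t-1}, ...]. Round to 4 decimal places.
E[X_{t+1} \mid \mathcal F_t] = -0.2980

For an AR(p) model X_t = c + sum_i phi_i X_{t-i} + eps_t, the
one-step-ahead conditional mean is
  E[X_{t+1} | X_t, ...] = c + sum_i phi_i X_{t+1-i}.
Substitute known values:
  E[X_{t+1} | ...] = (-0.298) * (1)
                   = -0.2980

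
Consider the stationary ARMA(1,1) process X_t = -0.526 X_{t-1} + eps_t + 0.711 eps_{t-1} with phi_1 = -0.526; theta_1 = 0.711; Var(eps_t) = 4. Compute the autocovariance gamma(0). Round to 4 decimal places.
\gamma(0) = 4.1893

Multiply the model equation by X_{t-k} and take expectations. With theta_0 = psi_0 = 1 and psi_j the MA(infinity) weights, this gives
  gamma(k) - sum_i phi_i gamma(k-i) = c_k,
  c_k = sigma^2 * sum_{j=k..q} theta_j psi_{j-k}   (c_k = 0 for k > q),
using gamma(-m) = gamma(m).
psi-weights needed (psi_j = theta_j + sum_i phi_i psi_{j-i}):
  psi_1 = theta_1 + phi_1 = 0.711 + (-0.526) = 0.185
Right-hand sides:
  c_0 = sigma^2 (1 + theta_1 psi_1) = 4 * (1 + (0.711)(0.185)) = 4 * 1.131535 = 4.52614
  c_1 = sigma^2 theta_1 = 4 * (0.711) = 2.844
  c_2 = 0
Equations for k = 0 and k = 1 (AR order 1):
  gamma(0) = phi_1 gamma(1) + c_0
  gamma(1) = phi_1 gamma(0) + c_1
Substituting the second into the first: gamma(0) (1 - phi_1^2) = c_0 + phi_1 c_1, so
  gamma(0) = (c_0 + phi_1 c_1) / (1 - phi_1^2) = (4.52614 + (-0.526)(2.844)) / (1 - (-0.526)^2) = 3.030196 / 0.723324 = 4.189265.
Therefore gamma(0) = 4.1893 (to 4 decimal places).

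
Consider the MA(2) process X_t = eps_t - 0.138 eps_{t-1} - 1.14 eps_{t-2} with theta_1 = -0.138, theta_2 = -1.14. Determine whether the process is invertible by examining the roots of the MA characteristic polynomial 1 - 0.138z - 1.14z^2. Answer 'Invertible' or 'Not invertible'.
\text{Not invertible}

The MA(q) characteristic polynomial is P(z) = 1 - 0.138z - 1.14z^2.
Invertibility requires all roots to lie outside the unit circle, i.e. |z| > 1 for every root.
Set 1 + (-0.138) z + (-1.14) z^2 = 0, i.e. a z^2 + b z + c = 0 with a = -1.14, b = -0.138, c = 1.
Discriminant D = b^2 - 4ac = (-0.138)^2 - 4*(-1.14)*1 = 0.019044 - (-4.56) = 4.579044.
D >= 0, so the roots are real: z = (-b +/- sqrt(D)) / (2a) = (0.138 +/- 2.13987) / (-2.28).
  z_1 = (0.138 + 2.13987) / (-2.28) = -0.9991,   |z_1| = 0.9991.
  z_2 = (0.138 - 2.13987) / (-2.28) = 0.878,   |z_2| = 0.878.
Moduli of all roots: 0.9991, 0.8780.
All moduli strictly greater than 1? No.
Verdict: Not invertible.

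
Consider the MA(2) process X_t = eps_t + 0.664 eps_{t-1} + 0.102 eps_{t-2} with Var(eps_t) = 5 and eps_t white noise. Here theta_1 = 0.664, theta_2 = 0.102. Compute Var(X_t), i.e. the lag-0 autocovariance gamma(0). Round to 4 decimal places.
\gamma(0) = 7.2565

For an MA(q) process X_t = eps_t + sum_i theta_i eps_{t-i} with
Var(eps_t) = sigma^2, the variance is
  gamma(0) = sigma^2 * (1 + sum_i theta_i^2).
  sum_i theta_i^2 = (0.664)^2 + (0.102)^2 = 0.440896 + 0.010404 = 0.4513.
  gamma(0) = 5 * (1 + 0.4513) = 5 * 1.4513 = 7.2565.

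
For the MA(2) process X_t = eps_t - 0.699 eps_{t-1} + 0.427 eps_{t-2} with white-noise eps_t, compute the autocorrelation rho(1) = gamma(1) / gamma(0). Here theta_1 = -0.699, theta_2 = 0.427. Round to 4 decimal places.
\rho(1) = -0.5970

For an MA(q) process with theta_0 = 1, the autocovariance is
  gamma(k) = sigma^2 * sum_{i=0..q-k} theta_i * theta_{i+k},
and rho(k) = gamma(k) / gamma(0). Sigma^2 cancels.
  numerator   = (1)*(-0.699) + (-0.699)*(0.427) = -0.997473.
  denominator = (1)^2 + (-0.699)^2 + (0.427)^2 = 1.67093.
  rho(1) = -0.997473 / 1.67093 = -0.5970.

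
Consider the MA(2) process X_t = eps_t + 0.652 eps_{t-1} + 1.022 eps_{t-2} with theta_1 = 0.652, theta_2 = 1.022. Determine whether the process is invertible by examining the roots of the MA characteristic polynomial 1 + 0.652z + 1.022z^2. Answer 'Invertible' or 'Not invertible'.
\text{Not invertible}

The MA(q) characteristic polynomial is P(z) = 1 + 0.652z + 1.022z^2.
Invertibility requires all roots to lie outside the unit circle, i.e. |z| > 1 for every root.
Set 1 + (0.652) z + (1.022) z^2 = 0, i.e. a z^2 + b z + c = 0 with a = 1.022, b = 0.652, c = 1.
Discriminant D = b^2 - 4ac = (0.652)^2 - 4*(1.022)*1 = 0.425104 - (4.088) = -3.662896.
D < 0, so the roots are the complex-conjugate pair z = (-b +/- i sqrt(-D)) / (2a) = -0.319 +/- 0.9363i.
For a conjugate pair |z|^2 = z * conj(z) = (product of roots) = c/a = 1/(1.022) = 0.978474, so |z| = sqrt(0.978474) = 0.9892 for both roots.
Moduli of all roots: 0.9892, 0.9892.
All moduli strictly greater than 1? No.
Verdict: Not invertible.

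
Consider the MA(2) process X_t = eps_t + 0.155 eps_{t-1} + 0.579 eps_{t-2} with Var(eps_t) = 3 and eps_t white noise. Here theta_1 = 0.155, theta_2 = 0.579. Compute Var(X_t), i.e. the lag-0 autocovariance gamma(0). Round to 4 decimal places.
\gamma(0) = 4.0778

For an MA(q) process X_t = eps_t + sum_i theta_i eps_{t-i} with
Var(eps_t) = sigma^2, the variance is
  gamma(0) = sigma^2 * (1 + sum_i theta_i^2).
  sum_i theta_i^2 = (0.155)^2 + (0.579)^2 = 0.024025 + 0.335241 = 0.359266.
  gamma(0) = 3 * (1 + 0.359266) = 3 * 1.359266 = 4.077798, which rounds to 4.0778.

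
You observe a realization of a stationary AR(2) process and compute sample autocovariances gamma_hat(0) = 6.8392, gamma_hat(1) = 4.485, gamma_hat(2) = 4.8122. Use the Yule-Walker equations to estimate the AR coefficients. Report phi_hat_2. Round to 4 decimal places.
\hat\phi_{2} = 0.4800

The Yule-Walker equations for an AR(p) process read, in matrix form,
  Gamma_p phi = r_p,   with   (Gamma_p)_{ij} = gamma(|i - j|),
                       (r_p)_i = gamma(i),   i,j = 1..p.
Substitute the sample gammas (Toeplitz matrix and right-hand side of size 2):
  Gamma_p = [[6.8392, 4.485], [4.485, 6.8392]]
  r_p     = [4.485, 4.8122]
Written out:
  6.8392 phi_1 + 4.485 phi_2 = 4.485
  4.485 phi_1 + 6.8392 phi_2 = 4.8122
Solve by Cramer's rule:
  det = gamma(0)^2 - gamma(1)^2 = (6.8392)^2 - (4.485)^2 = 46.77465664 - 20.115225 = 26.65943164
  phi_hat_1 = [gamma(1) gamma(0) - gamma(1) gamma(2)] / det = [(4.485)(6.8392) - (4.485)(4.8122)] / 26.65943164 = 9.091095 / 26.65943164 = 0.341
  phi_hat_2 = [gamma(0) gamma(2) - gamma(1)^2] / det = [(6.8392)(4.8122) - (4.485)^2] / 26.65943164 = 12.79637324 / 26.65943164 = 0.48
So phi_hat = [0.3410, 0.4800].
Therefore phi_hat_2 = 0.4800.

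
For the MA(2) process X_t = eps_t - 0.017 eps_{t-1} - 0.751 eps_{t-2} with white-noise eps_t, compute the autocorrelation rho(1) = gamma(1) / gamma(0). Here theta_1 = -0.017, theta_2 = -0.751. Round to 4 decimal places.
\rho(1) = -0.0027

For an MA(q) process with theta_0 = 1, the autocovariance is
  gamma(k) = sigma^2 * sum_{i=0..q-k} theta_i * theta_{i+k},
and rho(k) = gamma(k) / gamma(0). Sigma^2 cancels.
  numerator   = (1)*(-0.017) + (-0.017)*(-0.751) = -0.004233.
  denominator = (1)^2 + (-0.017)^2 + (-0.751)^2 = 1.56429.
  rho(1) = -0.004233 / 1.56429 = -0.0027.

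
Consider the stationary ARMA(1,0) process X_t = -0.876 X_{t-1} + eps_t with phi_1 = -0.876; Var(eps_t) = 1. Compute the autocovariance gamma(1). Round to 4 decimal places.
\gamma(1) = -3.7657

Multiply the model equation by X_{t-k} and take expectations. With theta_0 = psi_0 = 1 and psi_j the MA(infinity) weights, this gives
  gamma(k) - sum_i phi_i gamma(k-i) = c_k,
  c_k = sigma^2 * sum_{j=k..q} theta_j psi_{j-k}   (c_k = 0 for k > q),
using gamma(-m) = gamma(m).
Pure AR (q = 0): c_0 = sigma^2 = 1, c_k = 0 for k >= 1.
Equations for k = 0 and k = 1 (AR order 1):
  gamma(0) = phi_1 gamma(1) + c_0
  gamma(1) = phi_1 gamma(0) + c_1
Substituting the second into the first: gamma(0) (1 - phi_1^2) = c_0 + phi_1 c_1, so
  gamma(0) = c_0 / (1 - phi_1^2) = 1 / (1 - (-0.876)^2) = 1 / 0.232624 = 4.298783.
  gamma(1) = phi_1 gamma(0) = (-0.876)(4.298783) = -3.765734.
Therefore gamma(1) = -3.7657 (to 4 decimal places).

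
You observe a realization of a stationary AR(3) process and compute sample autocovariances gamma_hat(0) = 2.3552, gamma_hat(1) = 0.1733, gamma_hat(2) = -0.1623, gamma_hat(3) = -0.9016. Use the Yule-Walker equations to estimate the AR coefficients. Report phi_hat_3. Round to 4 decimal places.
\hat\phi_{3} = -0.3760

The Yule-Walker equations for an AR(p) process read, in matrix form,
  Gamma_p phi = r_p,   with   (Gamma_p)_{ij} = gamma(|i - j|),
                       (r_p)_i = gamma(i),   i,j = 1..p.
Substitute the sample gammas (Toeplitz matrix and right-hand side of size 3):
  Gamma_p = [[2.3552, 0.1733, -0.1623], [0.1733, 2.3552, 0.1733], [-0.1623, 0.1733, 2.3552]]
  r_p     = [0.1733, -0.1623, -0.9016]
Written out (R1..R3):
  (R1) 2.3552 phi_1 + 0.1733 phi_2 - 0.1623 phi_3 = 0.1733
  (R2) 0.1733 phi_1 + 2.3552 phi_2 + 0.1733 phi_3 = -0.1623
  (R3) -0.1623 phi_1 + 0.1733 phi_2 + 2.3552 phi_3 = -0.9016
Gaussian elimination:
  R2 <- R2 - (0.1733/2.3552) R1 = R2 - (0.073582) R1:  2.342448 phi_2 + 0.185242 phi_3 = -0.175052
  R3 <- R3 - (-0.1623/2.3552) R1 = R3 - (-0.068911) R1:  0.185242 phi_2 + 2.344016 phi_3 = -0.889658
  R3 <- R3 - (0.185242/2.342448) R2 = R3 - (0.079081) R2:  2.329367 phi_3 = -0.875814
Back-substitution:
  phi_hat_3 = -0.875814 / 2.329367 = -0.375988
  phi_hat_2 = (-0.175052 - (0.185242)(-0.375988)) / 2.342448 = -0.044997
  phi_hat_1 = (0.1733 - (0.1733)(-0.044997) - (-0.1623)(-0.375988)) / 2.3552 = 0.050983
So phi_hat = [0.0510, -0.0450, -0.3760].
Therefore phi_hat_3 = -0.3760.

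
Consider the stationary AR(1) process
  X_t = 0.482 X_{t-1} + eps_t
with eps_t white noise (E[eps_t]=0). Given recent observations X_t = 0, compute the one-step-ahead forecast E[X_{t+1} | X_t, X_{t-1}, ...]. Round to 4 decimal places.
E[X_{t+1} \mid \mathcal F_t] = 0.0000

For an AR(p) model X_t = c + sum_i phi_i X_{t-i} + eps_t, the
one-step-ahead conditional mean is
  E[X_{t+1} | X_t, ...] = c + sum_i phi_i X_{t+1-i}.
Substitute known values:
  E[X_{t+1} | ...] = (0.482) * (0)
                   = 0.0000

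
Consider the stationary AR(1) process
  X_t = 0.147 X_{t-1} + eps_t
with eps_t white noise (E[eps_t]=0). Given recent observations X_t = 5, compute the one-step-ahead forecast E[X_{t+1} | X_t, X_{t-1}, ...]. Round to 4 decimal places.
E[X_{t+1} \mid \mathcal F_t] = 0.7350

For an AR(p) model X_t = c + sum_i phi_i X_{t-i} + eps_t, the
one-step-ahead conditional mean is
  E[X_{t+1} | X_t, ...] = c + sum_i phi_i X_{t+1-i}.
Substitute known values:
  E[X_{t+1} | ...] = (0.147) * (5)
                   = 0.7350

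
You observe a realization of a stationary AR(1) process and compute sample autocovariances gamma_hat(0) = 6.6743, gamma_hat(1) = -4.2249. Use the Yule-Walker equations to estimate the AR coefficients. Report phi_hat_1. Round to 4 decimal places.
\hat\phi_{1} = -0.6330

The Yule-Walker equations for an AR(p) process read, in matrix form,
  Gamma_p phi = r_p,   with   (Gamma_p)_{ij} = gamma(|i - j|),
                       (r_p)_i = gamma(i),   i,j = 1..p.
Substitute the sample gammas (Toeplitz matrix and right-hand side of size 1):
  Gamma_p = [[6.6743]]
  r_p     = [-4.2249]
With p = 1 this is the single equation gamma(0) phi_1 = gamma(1):
  phi_hat_1 = gamma(1) / gamma(0) = -4.2249 / 6.6743 = -0.6330.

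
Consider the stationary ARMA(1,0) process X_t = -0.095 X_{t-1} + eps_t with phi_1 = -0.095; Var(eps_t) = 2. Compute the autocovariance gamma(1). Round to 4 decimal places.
\gamma(1) = -0.1917

Multiply the model equation by X_{t-k} and take expectations. With theta_0 = psi_0 = 1 and psi_j the MA(infinity) weights, this gives
  gamma(k) - sum_i phi_i gamma(k-i) = c_k,
  c_k = sigma^2 * sum_{j=k..q} theta_j psi_{j-k}   (c_k = 0 for k > q),
using gamma(-m) = gamma(m).
Pure AR (q = 0): c_0 = sigma^2 = 2, c_k = 0 for k >= 1.
Equations for k = 0 and k = 1 (AR order 1):
  gamma(0) = phi_1 gamma(1) + c_0
  gamma(1) = phi_1 gamma(0) + c_1
Substituting the second into the first: gamma(0) (1 - phi_1^2) = c_0 + phi_1 c_1, so
  gamma(0) = c_0 / (1 - phi_1^2) = 2 / (1 - (-0.095)^2) = 2 / 0.990975 = 2.018214.
  gamma(1) = phi_1 gamma(0) = (-0.095)(2.018214) = -0.19173.
Therefore gamma(1) = -0.1917 (to 4 decimal places).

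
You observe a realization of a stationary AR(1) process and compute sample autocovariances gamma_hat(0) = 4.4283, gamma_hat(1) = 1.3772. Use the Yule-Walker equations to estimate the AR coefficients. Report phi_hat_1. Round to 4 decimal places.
\hat\phi_{1} = 0.3110

The Yule-Walker equations for an AR(p) process read, in matrix form,
  Gamma_p phi = r_p,   with   (Gamma_p)_{ij} = gamma(|i - j|),
                       (r_p)_i = gamma(i),   i,j = 1..p.
Substitute the sample gammas (Toeplitz matrix and right-hand side of size 1):
  Gamma_p = [[4.4283]]
  r_p     = [1.3772]
With p = 1 this is the single equation gamma(0) phi_1 = gamma(1):
  phi_hat_1 = gamma(1) / gamma(0) = 1.3772 / 4.4283 = 0.3110.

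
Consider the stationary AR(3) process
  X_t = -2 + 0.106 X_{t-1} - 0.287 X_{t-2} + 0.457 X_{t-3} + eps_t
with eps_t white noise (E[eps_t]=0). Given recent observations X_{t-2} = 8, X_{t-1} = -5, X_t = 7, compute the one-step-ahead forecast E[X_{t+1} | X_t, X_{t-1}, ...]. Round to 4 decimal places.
E[X_{t+1} \mid \mathcal F_t] = 3.8330

For an AR(p) model X_t = c + sum_i phi_i X_{t-i} + eps_t, the
one-step-ahead conditional mean is
  E[X_{t+1} | X_t, ...] = c + sum_i phi_i X_{t+1-i}.
Substitute known values:
  E[X_{t+1} | ...] = -2 + (0.106) * (7) + (-0.287) * (-5) + (0.457) * (8)
                   = 3.8330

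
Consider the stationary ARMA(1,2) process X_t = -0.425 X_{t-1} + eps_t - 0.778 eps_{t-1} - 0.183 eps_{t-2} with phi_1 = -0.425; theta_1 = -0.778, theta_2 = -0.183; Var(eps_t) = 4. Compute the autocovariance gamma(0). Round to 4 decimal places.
\gamma(0) = 10.3149

Multiply the model equation by X_{t-k} and take expectations. With theta_0 = psi_0 = 1 and psi_j the MA(infinity) weights, this gives
  gamma(k) - sum_i phi_i gamma(k-i) = c_k,
  c_k = sigma^2 * sum_{j=k..q} theta_j psi_{j-k}   (c_k = 0 for k > q),
using gamma(-m) = gamma(m).
psi-weights needed (psi_j = theta_j + sum_i phi_i psi_{j-i}):
  psi_1 = theta_1 + phi_1 = -0.778 + (-0.425) = -1.203
  psi_2 = theta_2 + phi_1 psi_1 = -0.183 + (-0.425)(-1.203) = 0.328275
Right-hand sides:
  c_0 = sigma^2 (1 + theta_1 psi_1 + theta_2 psi_2) = 4 * (1 + (-0.778)(-1.203) + (-0.183)(0.328275)) = 4 * 1.87586 = 7.503439
  c_1 = sigma^2 (theta_1 + theta_2 psi_1) = 4 * (-0.778 + (-0.183)(-1.203)) = -2.231404
  c_2 = sigma^2 theta_2 = 4 * (-0.183) = -0.732
Equations for k = 0 and k = 1 (AR order 1):
  gamma(0) = phi_1 gamma(1) + c_0
  gamma(1) = phi_1 gamma(0) + c_1
Substituting the second into the first: gamma(0) (1 - phi_1^2) = c_0 + phi_1 c_1, so
  gamma(0) = (c_0 + phi_1 c_1) / (1 - phi_1^2) = (7.503439 + (-0.425)(-2.231404)) / (1 - (-0.425)^2) = 8.451785 / 0.819375 = 10.314917.
Therefore gamma(0) = 10.3149 (to 4 decimal places).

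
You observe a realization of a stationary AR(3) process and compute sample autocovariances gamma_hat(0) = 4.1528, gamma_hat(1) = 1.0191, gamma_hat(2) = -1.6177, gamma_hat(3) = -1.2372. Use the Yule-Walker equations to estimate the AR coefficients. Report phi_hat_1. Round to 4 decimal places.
\hat\phi_{1} = 0.3370

The Yule-Walker equations for an AR(p) process read, in matrix form,
  Gamma_p phi = r_p,   with   (Gamma_p)_{ij} = gamma(|i - j|),
                       (r_p)_i = gamma(i),   i,j = 1..p.
Substitute the sample gammas (Toeplitz matrix and right-hand side of size 3):
  Gamma_p = [[4.1528, 1.0191, -1.6177], [1.0191, 4.1528, 1.0191], [-1.6177, 1.0191, 4.1528]]
  r_p     = [1.0191, -1.6177, -1.2372]
Written out (R1..R3):
  (R1) 4.1528 phi_1 + 1.0191 phi_2 - 1.6177 phi_3 = 1.0191
  (R2) 1.0191 phi_1 + 4.1528 phi_2 + 1.0191 phi_3 = -1.6177
  (R3) -1.6177 phi_1 + 1.0191 phi_2 + 4.1528 phi_3 = -1.2372
Gaussian elimination:
  R2 <- R2 - (1.0191/4.1528) R1 = R2 - (0.245401) R1:  3.902712 phi_2 + 1.416085 phi_3 = -1.867788
  R3 <- R3 - (-1.6177/4.1528) R1 = R3 - (-0.389544) R1:  1.416085 phi_2 + 3.522634 phi_3 = -0.840215
  R3 <- R3 - (1.416085/3.902712) R2 = R3 - (0.362846) R2:  3.008813 phi_3 = -0.162495
Back-substitution:
  phi_hat_3 = -0.162495 / 3.008813 = -0.054006
  phi_hat_2 = (-1.867788 - (1.416085)(-0.054006)) / 3.902712 = -0.458991
  phi_hat_1 = (1.0191 - (1.0191)(-0.458991) - (-1.6177)(-0.054006)) / 4.1528 = 0.337
So phi_hat = [0.3370, -0.4590, -0.0540].
Therefore phi_hat_1 = 0.3370.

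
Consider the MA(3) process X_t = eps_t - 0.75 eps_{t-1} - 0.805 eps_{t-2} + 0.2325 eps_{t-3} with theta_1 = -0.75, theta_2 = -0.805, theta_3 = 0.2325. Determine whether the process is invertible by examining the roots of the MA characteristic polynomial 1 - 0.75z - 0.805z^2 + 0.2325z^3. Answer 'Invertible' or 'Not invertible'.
\text{Not invertible}

The MA(q) characteristic polynomial is P(z) = 1 - 0.75z - 0.805z^2 + 0.2325z^3.
Invertibility requires all roots to lie outside the unit circle, i.e. |z| > 1 for every root.
Degree 3: look for a simple real root z0 first, then factor out (1 - z/z0) and solve the remaining quadratic.
Testing z0 = 4: P(4) = 1 + (-0.75)(4) + (-0.805)(4)^2 + (0.2325)(4)^3
  = 1 + (-3) + (-12.88) + (14.88) = 0.  So z_0 = 4 is a root, |z_0| = 4.
Divide out the factor (1 - 0.25 z) = (1 - z/z0) (since 1/z0 = 0.25):
  P(z) = (1 - 0.25 z)(1 + (-0.5) z + (-0.93) z^2)
  [check: z-coef -0.5 - (0.25) = -0.75; z^2-coef -0.93 - (0.25)(-0.5) = -0.805; z^3-coef -(0.25)(-0.93) = 0.2325.]
Remaining roots from the quadratic factor 1 + (-0.5) z + (-0.93) z^2:
  Set 1 + (-0.5) z + (-0.93) z^2 = 0, i.e. a z^2 + b z + c = 0 with a = -0.93, b = -0.5, c = 1.
  Discriminant D = b^2 - 4ac = (-0.5)^2 - 4*(-0.93)*1 = 0.25 - (-3.72) = 3.97.
  D >= 0, so the roots are real: z = (-b +/- sqrt(D)) / (2a) = (0.5 +/- 1.992486) / (-1.86).
    z_1 = (0.5 + 1.992486) / (-1.86) = -1.34,   |z_1| = 1.34.
    z_2 = (0.5 - 1.992486) / (-1.86) = 0.8024,   |z_2| = 0.8024.
Moduli of all roots: 4.0000, 1.3400, 0.8024.
All moduli strictly greater than 1? No.
Verdict: Not invertible.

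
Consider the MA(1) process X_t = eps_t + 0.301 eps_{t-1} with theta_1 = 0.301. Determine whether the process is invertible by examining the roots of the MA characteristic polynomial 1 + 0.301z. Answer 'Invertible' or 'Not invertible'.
\text{Invertible}

The MA(q) characteristic polynomial is P(z) = 1 + 0.301z.
Invertibility requires all roots to lie outside the unit circle, i.e. |z| > 1 for every root.
This is linear in z: 1 + (0.301) z = 0  =>  z = -1/(0.301) = -3.322259,  |z| = 3.322259.
Moduli of all roots: 3.3223.
All moduli strictly greater than 1? Yes.
Verdict: Invertible.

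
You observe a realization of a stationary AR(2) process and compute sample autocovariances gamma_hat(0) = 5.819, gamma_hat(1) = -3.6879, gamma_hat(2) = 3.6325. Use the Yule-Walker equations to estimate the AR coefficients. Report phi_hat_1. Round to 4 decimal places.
\hat\phi_{1} = -0.3980

The Yule-Walker equations for an AR(p) process read, in matrix form,
  Gamma_p phi = r_p,   with   (Gamma_p)_{ij} = gamma(|i - j|),
                       (r_p)_i = gamma(i),   i,j = 1..p.
Substitute the sample gammas (Toeplitz matrix and right-hand side of size 2):
  Gamma_p = [[5.819, -3.6879], [-3.6879, 5.819]]
  r_p     = [-3.6879, 3.6325]
Written out:
  5.819 phi_1 - 3.6879 phi_2 = -3.6879
  -3.6879 phi_1 + 5.819 phi_2 = 3.6325
Solve by Cramer's rule:
  det = gamma(0)^2 - gamma(1)^2 = (5.819)^2 - (-3.6879)^2 = 33.860761 - 13.60060641 = 20.26015459
  phi_hat_1 = [gamma(1) gamma(0) - gamma(1) gamma(2)] / det = [(-3.6879)(5.819) - (-3.6879)(3.6325)] / 20.26015459 = -8.06359335 / 20.26015459 = -0.398
  phi_hat_2 = [gamma(0) gamma(2) - gamma(1)^2] / det = [(5.819)(3.6325) - (-3.6879)^2] / 20.26015459 = 7.53691109 / 20.26015459 = 0.372
So phi_hat = [-0.3980, 0.3720].
Therefore phi_hat_1 = -0.3980.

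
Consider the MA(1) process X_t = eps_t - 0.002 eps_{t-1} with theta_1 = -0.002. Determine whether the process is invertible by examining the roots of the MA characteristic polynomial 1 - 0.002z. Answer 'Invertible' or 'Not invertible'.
\text{Invertible}

The MA(q) characteristic polynomial is P(z) = 1 - 0.002z.
Invertibility requires all roots to lie outside the unit circle, i.e. |z| > 1 for every root.
This is linear in z: 1 + (-0.002) z = 0  =>  z = -1/(-0.002) = 500,  |z| = 500.
Moduli of all roots: 500.0000.
All moduli strictly greater than 1? Yes.
Verdict: Invertible.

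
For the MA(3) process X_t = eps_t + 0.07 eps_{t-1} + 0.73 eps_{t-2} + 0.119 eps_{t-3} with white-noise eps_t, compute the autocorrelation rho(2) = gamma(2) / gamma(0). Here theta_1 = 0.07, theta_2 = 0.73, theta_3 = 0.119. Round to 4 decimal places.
\rho(2) = 0.4757

For an MA(q) process with theta_0 = 1, the autocovariance is
  gamma(k) = sigma^2 * sum_{i=0..q-k} theta_i * theta_{i+k},
and rho(k) = gamma(k) / gamma(0). Sigma^2 cancels.
  numerator   = (1)*(0.73) + (0.07)*(0.119) = 0.73833.
  denominator = (1)^2 + (0.07)^2 + (0.73)^2 + (0.119)^2 = 1.551961.
  rho(2) = 0.73833 / 1.551961 = 0.4757.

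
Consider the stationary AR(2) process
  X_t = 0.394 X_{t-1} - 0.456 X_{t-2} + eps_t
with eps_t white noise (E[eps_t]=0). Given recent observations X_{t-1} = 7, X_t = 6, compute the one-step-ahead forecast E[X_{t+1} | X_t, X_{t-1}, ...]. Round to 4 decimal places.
E[X_{t+1} \mid \mathcal F_t] = -0.8280

For an AR(p) model X_t = c + sum_i phi_i X_{t-i} + eps_t, the
one-step-ahead conditional mean is
  E[X_{t+1} | X_t, ...] = c + sum_i phi_i X_{t+1-i}.
Substitute known values:
  E[X_{t+1} | ...] = (0.394) * (6) + (-0.456) * (7)
                   = -0.8280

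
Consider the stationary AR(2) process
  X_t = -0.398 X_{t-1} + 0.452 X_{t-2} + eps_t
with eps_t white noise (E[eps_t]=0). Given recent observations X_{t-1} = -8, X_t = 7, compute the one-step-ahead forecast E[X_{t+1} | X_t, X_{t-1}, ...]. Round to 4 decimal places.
E[X_{t+1} \mid \mathcal F_t] = -6.4020

For an AR(p) model X_t = c + sum_i phi_i X_{t-i} + eps_t, the
one-step-ahead conditional mean is
  E[X_{t+1} | X_t, ...] = c + sum_i phi_i X_{t+1-i}.
Substitute known values:
  E[X_{t+1} | ...] = (-0.398) * (7) + (0.452) * (-8)
                   = -6.4020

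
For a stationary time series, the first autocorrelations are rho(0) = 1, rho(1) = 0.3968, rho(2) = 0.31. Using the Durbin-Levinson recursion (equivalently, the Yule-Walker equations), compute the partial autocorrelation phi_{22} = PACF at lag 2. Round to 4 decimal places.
\phi_{22} = 0.1811

The PACF at lag k is phi_{kk}, the last component of the solution
to the Yule-Walker system G_k phi = r_k where
  (G_k)_{ij} = rho(|i - j|), (r_k)_i = rho(i), i,j = 1..k.
Equivalently, Durbin-Levinson gives phi_{kk} iteratively:
  phi_{11} = rho(1)
  phi_{kk} = [rho(k) - sum_{j=1..k-1} phi_{k-1,j} rho(k-j)]
            / [1 - sum_{j=1..k-1} phi_{k-1,j} rho(j)],
  phi_{k,j} = phi_{k-1,j} - phi_{kk} phi_{k-1,k-j},  j = 1..k-1.
Step k = 1:
  phi_11 = rho(1) = 0.3968.
Step k = 2:
  phi_22 = [rho(2) - phi_11 rho(1)] / [1 - phi_11 rho(1)] = [0.31 - (0.3968)(0.3968)] / [1 - (0.3968)(0.3968)]
         = 0.15254976 / 0.84254976 = 0.1811.
Therefore phi_{22} = 0.1811.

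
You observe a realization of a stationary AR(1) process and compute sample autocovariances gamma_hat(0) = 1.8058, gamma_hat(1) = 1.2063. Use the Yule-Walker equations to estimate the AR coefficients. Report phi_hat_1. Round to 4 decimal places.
\hat\phi_{1} = 0.6680

The Yule-Walker equations for an AR(p) process read, in matrix form,
  Gamma_p phi = r_p,   with   (Gamma_p)_{ij} = gamma(|i - j|),
                       (r_p)_i = gamma(i),   i,j = 1..p.
Substitute the sample gammas (Toeplitz matrix and right-hand side of size 1):
  Gamma_p = [[1.8058]]
  r_p     = [1.2063]
With p = 1 this is the single equation gamma(0) phi_1 = gamma(1):
  phi_hat_1 = gamma(1) / gamma(0) = 1.2063 / 1.8058 = 0.6680.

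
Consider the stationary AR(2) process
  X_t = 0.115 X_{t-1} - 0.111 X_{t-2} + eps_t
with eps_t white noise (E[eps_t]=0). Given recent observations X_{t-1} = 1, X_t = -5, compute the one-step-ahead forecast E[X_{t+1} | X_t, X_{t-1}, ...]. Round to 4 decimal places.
E[X_{t+1} \mid \mathcal F_t] = -0.6860

For an AR(p) model X_t = c + sum_i phi_i X_{t-i} + eps_t, the
one-step-ahead conditional mean is
  E[X_{t+1} | X_t, ...] = c + sum_i phi_i X_{t+1-i}.
Substitute known values:
  E[X_{t+1} | ...] = (0.115) * (-5) + (-0.111) * (1)
                   = -0.6860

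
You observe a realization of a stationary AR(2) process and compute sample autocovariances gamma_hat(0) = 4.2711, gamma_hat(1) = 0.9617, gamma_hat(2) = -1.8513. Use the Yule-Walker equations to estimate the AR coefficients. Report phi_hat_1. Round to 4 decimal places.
\hat\phi_{1} = 0.3400

The Yule-Walker equations for an AR(p) process read, in matrix form,
  Gamma_p phi = r_p,   with   (Gamma_p)_{ij} = gamma(|i - j|),
                       (r_p)_i = gamma(i),   i,j = 1..p.
Substitute the sample gammas (Toeplitz matrix and right-hand side of size 2):
  Gamma_p = [[4.2711, 0.9617], [0.9617, 4.2711]]
  r_p     = [0.9617, -1.8513]
Written out:
  4.2711 phi_1 + 0.9617 phi_2 = 0.9617
  0.9617 phi_1 + 4.2711 phi_2 = -1.8513
Solve by Cramer's rule:
  det = gamma(0)^2 - gamma(1)^2 = (4.2711)^2 - (0.9617)^2 = 18.24229521 - 0.92486689 = 17.31742832
  phi_hat_1 = [gamma(1) gamma(0) - gamma(1) gamma(2)] / det = [(0.9617)(4.2711) - (0.9617)(-1.8513)] / 17.31742832 = 5.88791208 / 17.31742832 = 0.34
  phi_hat_2 = [gamma(0) gamma(2) - gamma(1)^2] / det = [(4.2711)(-1.8513) - (0.9617)^2] / 17.31742832 = -8.83195432 / 17.31742832 = -0.51
So phi_hat = [0.3400, -0.5100].
Therefore phi_hat_1 = 0.3400.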